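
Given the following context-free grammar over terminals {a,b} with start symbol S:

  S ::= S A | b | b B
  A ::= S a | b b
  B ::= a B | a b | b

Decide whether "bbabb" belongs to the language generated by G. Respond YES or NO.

CNF form of G:
  S -> S A | T1 B | b
  A -> S T0 | T1 T1
  B -> T0 B | T0 T1 | b
  T0 -> a
  T1 -> b

CYK table (by increasing span):
  T[0,0] 'b' = {B,S,T1}  orig:{B,S}
  T[1,1] 'b' = {B,S,T1}  orig:{B,S}
  T[2,2] 'a' = {T0}  orig:{}
  T[3,3] 'b' = {B,S,T1}  orig:{B,S}
  T[4,4] 'b' = {B,S,T1}  orig:{B,S}
  T[0,1] 'bb' = {A,S}
  T[1,2] 'ba' = {A}
  T[2,3] 'ab' = {B}
  T[3,4] 'bb' = {A,S}
  T[0,2] 'bba' = {A,S}
  T[1,3] 'bab' = {S}
  T[2,4] 'abb' = ∅
  T[0,3] 'bbab' = ∅
  T[1,4] 'babb' = ∅
  T[0,4] 'bbabb' = {S}

S ∈ T[0,4] ⇒ YES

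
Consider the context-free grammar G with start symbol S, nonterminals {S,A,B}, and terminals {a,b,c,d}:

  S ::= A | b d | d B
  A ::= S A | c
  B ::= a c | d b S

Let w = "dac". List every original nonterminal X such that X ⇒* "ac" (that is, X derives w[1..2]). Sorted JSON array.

CNF form of G:
  S -> S A | T2 B | T3 T2 | c
  A -> S A | c
  B -> T0 T1 | T2 X4
  T0 -> a
  T1 -> c
  T2 -> d
  T3 -> b
  X4 -> T3 S

Fill CYK table bottom-up, restricted to cells inside w[1..2]:
  cell(1,1) a: {T0}  orig:{}
  cell(2,2) c: {A,S,T1}  orig:{A,S}
  cell(1,2) ac: {B}

Original NTs in T[1,2] deriving "ac": ["B"]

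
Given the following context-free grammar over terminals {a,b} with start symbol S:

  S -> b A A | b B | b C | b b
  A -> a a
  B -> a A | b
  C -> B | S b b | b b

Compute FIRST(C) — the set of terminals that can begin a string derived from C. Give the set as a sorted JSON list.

FIRST sets, iterate to fixpoint:
iter 1:
  A via A→a a: +{a}
  B via B→a A: +{a}
  B via B→b: +{b}
  C via C→B: +{a,b}
  S via S→b A A: +{b}
  FIRST[S]={b}  FIRST[A]={a}  FIRST[B]={a,b}  FIRST[C]={a,b}
iter 2: done
  FIRST[S]={b}  FIRST[A]={a}  FIRST[B]={a,b}  FIRST[C]={a,b}

FIRST(C) = ["a", "b"]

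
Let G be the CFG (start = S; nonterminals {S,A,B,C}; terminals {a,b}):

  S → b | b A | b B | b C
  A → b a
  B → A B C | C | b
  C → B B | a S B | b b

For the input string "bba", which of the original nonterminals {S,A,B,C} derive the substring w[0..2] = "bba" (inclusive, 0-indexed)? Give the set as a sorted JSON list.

Convert to CNF:
  S -> T0 A | T0 B | T0 C | b
  A -> T0 T1
  B -> A X2 | B B | T0 T0 | T1 X3 | b
  C -> B B | T0 T0 | T1 X4
  T0 -> b
  T1 -> a
  X2 -> B C
  X3 -> S B
  X4 -> S B

CYK fill (cells [i..j] with 0 ≤ i ≤ j ≤ 2 only):
  cell(0,0) b: {B,S,T0}  orig:{B,S}
  cell(1,1) b: {B,S,T0}  orig:{B,S}
  cell(2,2) a: {T1}  orig:{}
  cell(0,1) bb: {B,C,S,X3,X4}  orig:{B,C,S}
  cell(1,2) ba: {A}
  cell(0,2) bba: {S}

Original NTs in T[0,2] deriving "bba": ["S"]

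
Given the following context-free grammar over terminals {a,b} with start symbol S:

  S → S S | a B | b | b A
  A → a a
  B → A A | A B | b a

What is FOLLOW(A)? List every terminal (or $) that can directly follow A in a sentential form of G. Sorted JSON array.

FIRST iteration:
round 1:
  A via A→a a: +{a}
  B via B→A A: +{a}
  B via B→b a: +{b}
  S via S→a B: +{a}
  S via S→b: +{b}
  S: {a,b}  A: {a}  B: {a,b}
round 2: — fixpoint
  S: {a,b}  A: {a}  B: {a,b}

Compute FOLLOW by fixpoint:
FOLLOW(S) := {$}
[1]
  B→A A: FOLLOW(A) ⊇ FIRST(A) = {a}; new: +{a}
  B→A B: FOLLOW(A) ⊇ FIRST(B) = {a,b}; new: +{b}
  S→S S: FOLLOW(S) ⊇ FIRST(S) = {a,b}; new: +{a,b}
  S→a B: FOLLOW(B) ⊇ FOLLOW(S) ⊇ {$,a,b}; new: +{$,a,b}
  S→b A: FOLLOW(A) ⊇ FOLLOW(S) ⊇ {$,a,b}; new: +{$}
  FOLLOW(S)={$,a,b}  FOLLOW(A)={$,a,b}  FOLLOW(B)={$,a,b}
[2] done
  FOLLOW(S)={$,a,b}  FOLLOW(A)={$,a,b}  FOLLOW(B)={$,a,b}

FOLLOW(A) = ["$", "a", "b"]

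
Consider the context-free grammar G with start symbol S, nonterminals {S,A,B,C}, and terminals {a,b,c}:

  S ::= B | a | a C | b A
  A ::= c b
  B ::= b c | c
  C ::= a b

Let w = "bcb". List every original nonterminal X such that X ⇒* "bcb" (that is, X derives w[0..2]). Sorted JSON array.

CNF form of G:
  S -> T1 A | T1 T0 | T2 C | a | c
  A -> T0 T1
  B -> T1 T0 | c
  C -> T2 T1
  T0 -> c
  T1 -> b
  T2 -> a

CYK table (by increasing span), restricted to cells inside w[0..2]:
  T[0,0] 'b' = {T1}  orig:{}
  T[1,1] 'c' = {B,S,T0}  orig:{B,S}
  T[2,2] 'b' = {T1}  orig:{}
  T[0,1] 'bc' = {B,S}
  T[1,2] 'cb' = {A}
  T[0,2] 'bcb' = {S}

Original NTs in T[0,2] deriving "bcb": ["S"]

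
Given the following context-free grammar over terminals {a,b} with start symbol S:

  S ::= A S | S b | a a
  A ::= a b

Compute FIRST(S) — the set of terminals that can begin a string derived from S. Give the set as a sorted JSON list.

FIRST iteration:
iter 1:
  A via A→a b: +{a}
  S via S→A S: +{a}
  FIRST(S)={a}  FIRST(A)={a}
iter 2: (no change)
  FIRST(S)={a}  FIRST(A)={a}

FIRST(S) = ["a"]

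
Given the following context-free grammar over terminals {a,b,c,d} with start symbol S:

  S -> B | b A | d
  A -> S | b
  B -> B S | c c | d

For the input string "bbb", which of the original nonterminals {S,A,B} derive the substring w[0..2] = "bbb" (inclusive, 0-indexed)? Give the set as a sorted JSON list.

CNF form of G:
  S -> B S | T0 A | T1 T1 | d
  A -> B S | T0 A | T1 T1 | b | d
  B -> B S | T1 T1 | d
  T0 -> b
  T1 -> c

CYK table (by increasing span) — only the sub-triangle for w[0..2]:
  [0..0]={A,T0}  "b"  orig:{A}
  [1..1]={A,T0}  "b"  orig:{A}
  [2..2]={A,T0}  "b"  orig:{A}
  [0..1]={A,S}  "bb"
  [1..2]={A,S}  "bb"
  [0..2]={A,S}  "bbb"

Original NTs in T[0,2] deriving "bbb": ["A", "S"]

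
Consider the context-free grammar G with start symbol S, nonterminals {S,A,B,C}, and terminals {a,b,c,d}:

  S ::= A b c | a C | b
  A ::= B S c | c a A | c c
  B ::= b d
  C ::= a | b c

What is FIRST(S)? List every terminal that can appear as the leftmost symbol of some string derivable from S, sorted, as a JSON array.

Compute FIRST by fixpoint:
iter 1:
  A via A→c a A: +{c}
  B via B→b d: +{b}
  C via C→a: +{a}
  C via C→b c: +{b}
  S via S→A b c: +{c}
  S via S→a C: +{a}
  S via S→b: +{b}
  S: {a,b,c}  A: {c}  B: {b}  C: {a,b}
iter 2:
  A via A→B S c: +{b}
  S: {a,b,c}  A: {b,c}  B: {b}  C: {a,b}
iter 3: (stable)
  S: {a,b,c}  A: {b,c}  B: {b}  C: {a,b}

FIRST(S) = ["a", "b", "c"]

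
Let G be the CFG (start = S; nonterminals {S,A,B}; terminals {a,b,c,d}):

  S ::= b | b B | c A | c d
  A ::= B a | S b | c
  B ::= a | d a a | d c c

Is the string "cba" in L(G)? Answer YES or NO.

CNF form of G:
  S -> T1 B | T3 A | T3 T2 | b
  A -> B T0 | S T1 | c
  B -> T2 X4 | T2 X5 | a
  T0 -> a
  T1 -> b
  T2 -> d
  T3 -> c
  X4 -> T0 T0
  X5 -> T3 T3

Fill CYK table bottom-up:
  [0..0]={A,T3}  "c"  orig:{A}
  [1..1]={S,T1}  "b"  orig:{S}
  [2..2]={B,T0}  "a"  orig:{B}
  [0..1]=∅  "cb"
  [1..2]={S}  "ba"
  [0..2]=∅  "cba"

S ∉ T[0,2] ⇒ NO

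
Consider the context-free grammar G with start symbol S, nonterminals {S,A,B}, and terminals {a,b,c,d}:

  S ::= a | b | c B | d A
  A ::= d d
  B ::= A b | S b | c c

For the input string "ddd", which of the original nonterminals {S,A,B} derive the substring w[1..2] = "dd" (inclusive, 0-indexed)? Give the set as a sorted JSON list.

Convert to CNF:
  S -> T0 A | T2 B | a | b
  A -> T0 T0
  B -> A T1 | S T1 | T2 T2
  T0 -> d
  T1 -> b
  T2 -> c

CYK table (by increasing span) (cells [i..j] with 1 ≤ i ≤ j ≤ 2 only):
  T[1,1] 'd' = {T0}  orig:{}
  T[2,2] 'd' = {T0}  orig:{}
  T[1,2] 'dd' = {A}

Original NTs in T[1,2] deriving "dd": ["A"]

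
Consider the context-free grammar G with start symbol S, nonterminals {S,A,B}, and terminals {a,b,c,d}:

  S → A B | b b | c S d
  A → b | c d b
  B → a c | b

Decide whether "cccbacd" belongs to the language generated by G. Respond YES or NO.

Convert to CNF:
  S -> A B | T0 X5 | T2 T2
  A -> T0 X4 | b
  B -> T3 T0 | b
  T0 -> c
  T1 -> d
  T2 -> b
  T3 -> a
  X4 -> T1 T2
  X5 -> S T1

CYK table (by increasing span):
  T[0,0] 'c' = {T0}  orig:{}
  T[1,1] 'c' = {T0}  orig:{}
  T[2,2] 'c' = {T0}  orig:{}
  T[3,3] 'b' = {A,B,T2}  orig:{A,B}
  T[4,4] 'a' = {T3}  orig:{}
  T[5,5] 'c' = {T0}  orig:{}
  T[6,6] 'd' = {T1}  orig:{}
  T[0,1] 'cc' = ∅
  T[1,2] 'cc' = ∅
  T[2,3] 'cb' = ∅
  T[3,4] 'ba' = ∅
  T[4,5] 'ac' = {B}
  T[5,6] 'cd' = ∅
  T[0,2] 'ccc' = ∅
  T[1,3] 'ccb' = ∅
  T[2,4] 'cba' = ∅
  T[3,5] 'bac' = {S}
  T[4,6] 'acd' = ∅
  T[0,3] 'cccb' = ∅
  T[1,4] 'ccba' = ∅
  T[2,5] 'cbac' = ∅
  T[3,6] 'bacd' = {X5}  orig:{}
  T[0,4] 'cccba' = ∅
  T[1,5] 'ccbac' = ∅
  T[2,6] 'cbacd' = {S}
  T[0,5] 'cccbac' = ∅
  T[1,6] 'ccbacd' = ∅
  T[0,6] 'cccbacd' = ∅

S ∉ T[0,6] ⇒ NO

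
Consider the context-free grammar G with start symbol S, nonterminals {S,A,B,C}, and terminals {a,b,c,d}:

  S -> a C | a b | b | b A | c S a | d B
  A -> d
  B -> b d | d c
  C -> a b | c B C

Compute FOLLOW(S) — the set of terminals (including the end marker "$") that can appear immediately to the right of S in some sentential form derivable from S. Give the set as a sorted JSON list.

Compute FIRST by fixpoint:
round 1:
  A via A→d: +{d}
  B via B→b d: +{b}
  B via B→d c: +{d}
  C via C→a b: +{a}
  C via C→c B C: +{c}
  S via S→a C: +{a}
  S via S→b: +{b}
  S via S→c S a: +{c}
  S via S→d B: +{d}
  S: {a,b,c,d}  A: {d}  B: {b,d}  C: {a,c}
round 2: done
  S: {a,b,c,d}  A: {d}  B: {b,d}  C: {a,c}

FOLLOW sets:
initialize: $ ∈ FOLLOW(S)
iter 1:
  C→c B C: FOLLOW(B) ⊇ FIRST(C) = {a,c}; new: +{a,c}
  S→a C: FOLLOW(C) ⊇ FOLLOW(S) ⊇ {$}; new: +{$}
  S→b A: FOLLOW(A) ⊇ FOLLOW(S) ⊇ {$}; new: +{$}
  S→c S a: FOLLOW(S) ⊇ FIRST(a) = {a}; new: +{a}
  S→d B: FOLLOW(B) ⊇ FOLLOW(S) ⊇ {$,a}; new: +{$}
  S: {$,a}  A: {$}  B: {$,a,c}  C: {$}
iter 2:
  S→a C: FOLLOW(C) ⊇ FOLLOW(S) ⊇ {$,a}; new: +{a}
  S→b A: FOLLOW(A) ⊇ FOLLOW(S) ⊇ {$,a}; new: +{a}
  S: {$,a}  A: {$,a}  B: {$,a,c}  C: {$,a}
iter 3: (no change)
  S: {$,a}  A: {$,a}  B: {$,a,c}  C: {$,a}

FOLLOW(S) = ["$", "a"]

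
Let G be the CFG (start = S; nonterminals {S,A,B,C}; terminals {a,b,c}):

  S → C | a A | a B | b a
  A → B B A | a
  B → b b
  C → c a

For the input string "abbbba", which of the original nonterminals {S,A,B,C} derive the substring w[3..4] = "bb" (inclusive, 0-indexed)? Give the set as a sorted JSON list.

CNF form of G:
  S -> T0 T2 | T1 T2 | T2 A | T2 B
  A -> B X3 | a
  B -> T0 T0
  C -> T1 T2
  T0 -> b
  T1 -> c
  T2 -> a
  X3 -> B A

Fill CYK table bottom-up (cells [i..j] with 3 ≤ i ≤ j ≤ 4 only):
  cell(3,3) b: {T0}  orig:{}
  cell(4,4) b: {T0}  orig:{}
  cell(3,4) bb: {B}

Original NTs in T[3,4] deriving "bb": ["B"]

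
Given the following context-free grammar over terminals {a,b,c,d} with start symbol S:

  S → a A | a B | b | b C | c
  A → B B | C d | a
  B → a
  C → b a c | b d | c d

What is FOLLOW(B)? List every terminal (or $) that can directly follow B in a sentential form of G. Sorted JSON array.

FIRST iteration:
iter 1:
  A via A→a: +{a}
  B via B→a: +{a}
  C via C→b a c: +{b}
  C via C→c d: +{c}
  S via S→a A: +{a}
  S via S→b: +{b}
  S via S→c: +{c}
  FIRST[S]={a,b,c}  FIRST[A]={a}  FIRST[B]={a}  FIRST[C]={b,c}
iter 2:
  A via A→C d: +{b,c}
  FIRST[S]={a,b,c}  FIRST[A]={a,b,c}  FIRST[B]={a}  FIRST[C]={b,c}
iter 3: (no change)
  FIRST[S]={a,b,c}  FIRST[A]={a,b,c}  FIRST[B]={a}  FIRST[C]={b,c}

FOLLOW sets:
FOLLOW(S) := {$}
[1]
  A→B B: FOLLOW(B) ⊇ FIRST(B) = {a}; new: +{a}
  A→C d: FOLLOW(C) ⊇ FIRST(d) = {d}; new: +{d}
  S→a A: FOLLOW(A) ⊇ FOLLOW(S) ⊇ {$}; new: +{$}
  S→a B: FOLLOW(B) ⊇ FOLLOW(S) ⊇ {$}; new: +{$}
  S→b C: FOLLOW(C) ⊇ FOLLOW(S) ⊇ {$}; new: +{$}
  FOLLOW(S)={$}  FOLLOW(A)={$}  FOLLOW(B)={$,a}  FOLLOW(C)={$,d}
[2] (no change)
  FOLLOW(S)={$}  FOLLOW(A)={$}  FOLLOW(B)={$,a}  FOLLOW(C)={$,d}

FOLLOW(B) = ["$", "a"]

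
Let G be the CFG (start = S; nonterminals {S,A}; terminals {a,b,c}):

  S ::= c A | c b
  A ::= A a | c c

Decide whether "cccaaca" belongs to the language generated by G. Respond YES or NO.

Convert to CNF:
  S -> T1 A | T1 T2
  A -> A T0 | T1 T1
  T0 -> a
  T1 -> c
  T2 -> b

CYK table (by increasing span):
  [0..0]={T1}  "c"  orig:{}
  [1..1]={T1}  "c"  orig:{}
  [2..2]={T1}  "c"  orig:{}
  [3..3]={T0}  "a"  orig:{}
  [4..4]={T0}  "a"  orig:{}
  [5..5]={T1}  "c"  orig:{}
  [6..6]={T0}  "a"  orig:{}
  [0..1]={A}  "cc"
  [1..2]={A}  "cc"
  [2..3]=∅  "ca"
  [3..4]=∅  "aa"
  [4..5]=∅  "ac"
  [5..6]=∅  "ca"
  [0..2]={S}  "ccc"
  [1..3]={A}  "cca"
  [2..4]=∅  "caa"
  [3..5]=∅  "aac"
  [4..6]=∅  "aca"
  [0..3]={S}  "ccca"
  [1..4]={A}  "ccaa"
  [2..5]=∅  "caac"
  [3..6]=∅  "aaca"
  [0..4]={S}  "cccaa"
  [1..5]=∅  "ccaac"
  [2..6]=∅  "caaca"
  [0..5]=∅  "cccaac"
  [1..6]=∅  "ccaaca"
  [0..6]=∅  "cccaaca"

S ∉ T[0,6] ⇒ NO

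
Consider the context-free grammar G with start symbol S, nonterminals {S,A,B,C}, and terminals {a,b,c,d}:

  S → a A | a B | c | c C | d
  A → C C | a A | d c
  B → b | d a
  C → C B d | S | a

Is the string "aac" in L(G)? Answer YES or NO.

Convert to CNF:
  S -> T0 A | T0 B | T2 C | c | d
  A -> C C | T0 A | T1 T2
  B -> T1 T0 | b
  C -> C X3 | T0 A | T0 B | T2 C | a | c | d
  T0 -> a
  T1 -> d
  T2 -> c
  X3 -> B T1

CYK table (by increasing span):
  [0..0]={C,T0}  "a"  orig:{C}
  [1..1]={C,T0}  "a"  orig:{C}
  [2..2]={C,S,T2}  "c"  orig:{C,S}
  [0..1]={A}  "aa"
  [1..2]={A}  "ac"
  [0..2]={A,C,S}  "aac"

S ∈ T[0,2] ⇒ YES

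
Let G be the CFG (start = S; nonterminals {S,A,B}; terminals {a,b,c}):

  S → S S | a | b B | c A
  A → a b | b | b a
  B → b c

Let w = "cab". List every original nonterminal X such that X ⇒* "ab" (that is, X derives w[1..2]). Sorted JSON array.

Convert to CNF:
  S -> S S | T1 B | T2 A | a
  A -> T0 T1 | T1 T0 | b
  B -> T1 T2
  T0 -> a
  T1 -> b
  T2 -> c

Fill CYK table bottom-up — only the sub-triangle for w[1..2]:
  [1..1]={S,T0}  "a"  orig:{S}
  [2..2]={A,T1}  "b"  orig:{A}
  [1..2]={A}  "ab"

Original NTs in T[1,2] deriving "ab": ["A"]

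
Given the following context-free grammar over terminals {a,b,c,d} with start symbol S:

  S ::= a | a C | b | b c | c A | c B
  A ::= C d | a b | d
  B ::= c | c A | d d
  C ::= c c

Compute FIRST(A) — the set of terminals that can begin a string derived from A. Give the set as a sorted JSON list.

FIRST iteration:
[1]
  A via A→a b: +{a}
  A via A→d: +{d}
  B via B→c: +{c}
  B via B→d d: +{d}
  C via C→c c: +{c}
  S via S→a: +{a}
  S via S→b: +{b}
  S via S→c A: +{c}
  S: {a,b,c}  A: {a,d}  B: {c,d}  C: {c}
[2]
  A via A→C d: +{c}
  S: {a,b,c}  A: {a,c,d}  B: {c,d}  C: {c}
[3] — fixpoint
  S: {a,b,c}  A: {a,c,d}  B: {c,d}  C: {c}

FIRST(A) = ["a", "c", "d"]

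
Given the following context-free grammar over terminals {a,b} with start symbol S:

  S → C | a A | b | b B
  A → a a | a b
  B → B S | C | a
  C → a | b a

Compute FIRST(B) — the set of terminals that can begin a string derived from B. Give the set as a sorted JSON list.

FIRST sets, iterate to fixpoint:
round 1:
  A via A→a a: +{a}
  B via B→a: +{a}
  C via C→a: +{a}
  C via C→b a: +{b}
  S via S→C: +{a,b}
  S: {a,b}  A: {a}  B: {a}  C: {a,b}
round 2:
  B via B→C: +{b}
  S: {a,b}  A: {a}  B: {a,b}  C: {a,b}
round 3: (no change)
  S: {a,b}  A: {a}  B: {a,b}  C: {a,b}

FIRST(B) = ["a", "b"]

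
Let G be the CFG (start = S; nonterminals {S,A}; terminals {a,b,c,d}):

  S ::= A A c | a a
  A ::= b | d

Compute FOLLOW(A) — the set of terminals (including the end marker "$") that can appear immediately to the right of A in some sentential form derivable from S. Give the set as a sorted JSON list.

Compute FIRST by fixpoint:
[1]
  A via A→b: +{b}
  A via A→d: +{d}
  S via S→A A c: +{b,d}
  S via S→a a: +{a}
  FIRST(S)={a,b,d}  FIRST(A)={b,d}
[2] done
  FIRST(S)={a,b,d}  FIRST(A)={b,d}

FOLLOW sets:
FOLLOW(S) := {$}
iter 1:
  S→A A c: FOLLOW(A) ⊇ FIRST(A) = {b,d}; new: +{b,d}
  S→A A c: FOLLOW(A) ⊇ FIRST(c) = {c}; new: +{c}
  FOLLOW(S)={$}  FOLLOW(A)={b,c,d}
iter 2: (no change)
  FOLLOW(S)={$}  FOLLOW(A)={b,c,d}

FOLLOW(A) = ["b", "c", "d"]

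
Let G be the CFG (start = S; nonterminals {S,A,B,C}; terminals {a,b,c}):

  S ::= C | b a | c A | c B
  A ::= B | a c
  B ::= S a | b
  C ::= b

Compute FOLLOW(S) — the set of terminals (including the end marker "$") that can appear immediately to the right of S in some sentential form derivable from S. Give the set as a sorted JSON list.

Compute FIRST by fixpoint:
round 1:
  A via A→a c: +{a}
  B via B→b: +{b}
  C via C→b: +{b}
  S via S→C: +{b}
  S via S→c A: +{c}
  FIRST(S)={b,c}  FIRST(A)={a}  FIRST(B)={b}  FIRST(C)={b}
round 2:
  A via A→B: +{b}
  B via B→S a: +{c}
  FIRST(S)={b,c}  FIRST(A)={a,b}  FIRST(B)={b,c}  FIRST(C)={b}
round 3:
  A via A→B: +{c}
  FIRST(S)={b,c}  FIRST(A)={a,b,c}  FIRST(B)={b,c}  FIRST(C)={b}
round 4: (stable)
  FIRST(S)={b,c}  FIRST(A)={a,b,c}  FIRST(B)={b,c}  FIRST(C)={b}

FOLLOW sets:
seed FOLLOW(S) with $
iter 1:
  B→S a: FOLLOW(S) ⊇ FIRST(a) = {a}; new: +{a}
  S→C: FOLLOW(C) ⊇ FOLLOW(S) ⊇ {$,a}; new: +{$,a}
  S→c A: FOLLOW(A) ⊇ FOLLOW(S) ⊇ {$,a}; new: +{$,a}
  S→c B: FOLLOW(B) ⊇ FOLLOW(S) ⊇ {$,a}; new: +{$,a}
  FOLLOW(S)={$,a}  FOLLOW(A)={$,a}  FOLLOW(B)={$,a}  FOLLOW(C)={$,a}
iter 2: — fixpoint
  FOLLOW(S)={$,a}  FOLLOW(A)={$,a}  FOLLOW(B)={$,a}  FOLLOW(C)={$,a}

FOLLOW(S) = ["$", "a"]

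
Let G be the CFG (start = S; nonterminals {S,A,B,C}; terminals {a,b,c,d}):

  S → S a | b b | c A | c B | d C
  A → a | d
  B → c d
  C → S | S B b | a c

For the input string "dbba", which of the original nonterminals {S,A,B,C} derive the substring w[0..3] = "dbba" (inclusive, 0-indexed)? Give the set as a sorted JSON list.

Convert to CNF:
  S -> S T3 | T0 A | T0 B | T1 C | T2 T2
  A -> a | d
  B -> T0 T1
  C -> S T3 | S X4 | T0 A | T0 B | T1 C | T2 T2 | T3 T0
  T0 -> c
  T1 -> d
  T2 -> b
  T3 -> a
  X4 -> B T2

CYK table (by increasing span), restricted to cells inside w[0..3]:
  [0..0]={A,T1}  "d"  orig:{A}
  [1..1]={T2}  "b"  orig:{}
  [2..2]={T2}  "b"  orig:{}
  [3..3]={A,T3}  "a"  orig:{A}
  [0..1]=∅  "db"
  [1..2]={C,S}  "bb"
  [2..3]=∅  "ba"
  [0..2]={C,S}  "dbb"
  [1..3]={C,S}  "bba"
  [0..3]={C,S}  "dbba"

Original NTs in T[0,3] deriving "dbba": ["C", "S"]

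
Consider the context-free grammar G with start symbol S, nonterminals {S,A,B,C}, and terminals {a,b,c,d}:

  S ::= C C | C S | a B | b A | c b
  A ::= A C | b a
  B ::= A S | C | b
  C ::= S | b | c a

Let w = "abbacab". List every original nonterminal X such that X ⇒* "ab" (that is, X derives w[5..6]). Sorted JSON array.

CNF form of G:
  S -> C C | C S | T0 A | T1 B | T2 T0
  A -> A C | T0 T1
  B -> A S | C C | C S | T0 A | T1 B | T2 T0 | T2 T1 | b
  C -> C C | C S | T0 A | T1 B | T2 T0 | T2 T1 | b
  T0 -> b
  T1 -> a
  T2 -> c

Fill CYK table bottom-up (cells [i..j] with 5 ≤ i ≤ j ≤ 6 only):
  T[5,5] 'a' = {T1}  orig:{}
  T[6,6] 'b' = {B,C,T0}  orig:{B,C}
  T[5,6] 'ab' = {B,C,S}

Original NTs in T[5,6] deriving "ab": ["B", "C", "S"]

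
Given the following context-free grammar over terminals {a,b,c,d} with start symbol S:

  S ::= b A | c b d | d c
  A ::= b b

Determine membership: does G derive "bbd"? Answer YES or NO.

CNF form of G:
  S -> T0 A | T1 X3 | T2 T1
  A -> T0 T0
  T0 -> b
  T1 -> c
  T2 -> d
  X3 -> T0 T2

CYK fill:
  cell(0,0) b: {T0}  orig:{}
  cell(1,1) b: {T0}  orig:{}
  cell(2,2) d: {T2}  orig:{}
  cell(0,1) bb: {A}
  cell(1,2) bd: {X3}  orig:{}
  cell(0,2) bbd: ∅

S ∉ T[0,2] ⇒ NO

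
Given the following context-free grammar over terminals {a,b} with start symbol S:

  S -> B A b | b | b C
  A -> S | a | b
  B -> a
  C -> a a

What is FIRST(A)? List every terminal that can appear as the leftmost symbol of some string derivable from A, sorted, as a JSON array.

FIRST iteration:
iter 1:
  A via A→a: +{a}
  A via A→b: +{b}
  B via B→a: +{a}
  C via C→a a: +{a}
  S via S→B A b: +{a}
  S via S→b: +{b}
  FIRST(S)={a,b}  FIRST(A)={a,b}  FIRST(B)={a}  FIRST(C)={a}
iter 2: done
  FIRST(S)={a,b}  FIRST(A)={a,b}  FIRST(B)={a}  FIRST(C)={a}

FIRST(A) = ["a", "b"]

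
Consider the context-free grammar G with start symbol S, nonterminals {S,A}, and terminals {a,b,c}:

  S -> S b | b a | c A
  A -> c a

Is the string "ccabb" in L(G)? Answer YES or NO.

CNF form of G:
  S -> S T2 | T0 A | T2 T1
  A -> T0 T1
  T0 -> c
  T1 -> a
  T2 -> b

CYK fill:
  T[0,0] 'c' = {T0}  orig:{}
  T[1,1] 'c' = {T0}  orig:{}
  T[2,2] 'a' = {T1}  orig:{}
  T[3,3] 'b' = {T2}  orig:{}
  T[4,4] 'b' = {T2}  orig:{}
  T[0,1] 'cc' = ∅
  T[1,2] 'ca' = {A}
  T[2,3] 'ab' = ∅
  T[3,4] 'bb' = ∅
  T[0,2] 'cca' = {S}
  T[1,3] 'cab' = ∅
  T[2,4] 'abb' = ∅
  T[0,3] 'ccab' = {S}
  T[1,4] 'cabb' = ∅
  T[0,4] 'ccabb' = {S}

S ∈ T[0,4] ⇒ YES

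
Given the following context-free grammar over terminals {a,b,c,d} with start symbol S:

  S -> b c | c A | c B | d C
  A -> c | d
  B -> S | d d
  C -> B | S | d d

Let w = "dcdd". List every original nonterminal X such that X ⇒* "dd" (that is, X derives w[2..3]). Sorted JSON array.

Convert to CNF:
  S -> T0 T1 | T1 A | T1 B | T2 C
  A -> c | d
  B -> T0 T1 | T1 A | T1 B | T2 C | T2 T2
  C -> T0 T1 | T1 A | T1 B | T2 C | T2 T2
  T0 -> b
  T1 -> c
  T2 -> d

CYK fill — only the sub-triangle for w[2..3]:
  cell(2,2) d: {A,T2}  orig:{A}
  cell(3,3) d: {A,T2}  orig:{A}
  cell(2,3) dd: {B,C}

Original NTs in T[2,3] deriving "dd": ["B", "C"]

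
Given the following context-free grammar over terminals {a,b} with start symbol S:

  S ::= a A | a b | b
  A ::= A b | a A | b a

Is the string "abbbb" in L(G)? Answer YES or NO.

CNF form of G:
  S -> T1 A | T1 T0 | b
  A -> A T0 | T0 T1 | T1 A
  T0 -> b
  T1 -> a

CYK table (by increasing span):
  T[0,0] 'a' = {T1}  orig:{}
  T[1,1] 'b' = {S,T0}  orig:{S}
  T[2,2] 'b' = {S,T0}  orig:{S}
  T[3,3] 'b' = {S,T0}  orig:{S}
  T[4,4] 'b' = {S,T0}  orig:{S}
  T[0,1] 'ab' = {S}
  T[1,2] 'bb' = ∅
  T[2,3] 'bb' = ∅
  T[3,4] 'bb' = ∅
  T[0,2] 'abb' = ∅
  T[1,3] 'bbb' = ∅
  T[2,4] 'bbb' = ∅
  T[0,3] 'abbb' = ∅
  T[1,4] 'bbbb' = ∅
  T[0,4] 'abbbb' = ∅

S ∉ T[0,4] ⇒ NO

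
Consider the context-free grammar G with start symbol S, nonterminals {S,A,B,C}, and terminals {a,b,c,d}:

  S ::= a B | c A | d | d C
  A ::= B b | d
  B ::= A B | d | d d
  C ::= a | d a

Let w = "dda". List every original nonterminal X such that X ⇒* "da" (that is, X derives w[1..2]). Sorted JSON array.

CNF form of G:
  S -> T1 C | T2 B | T3 A | d
  A -> B T0 | d
  B -> A B | T1 T1 | d
  C -> T1 T2 | a
  T0 -> b
  T1 -> d
  T2 -> a
  T3 -> c

Fill CYK table bottom-up, restricted to cells inside w[1..2]:
  T[1,1] 'd' = {A,B,S,T1}  orig:{A,B,S}
  T[2,2] 'a' = {C,T2}  orig:{C}
  T[1,2] 'da' = {C,S}

Original NTs in T[1,2] deriving "da": ["C", "S"]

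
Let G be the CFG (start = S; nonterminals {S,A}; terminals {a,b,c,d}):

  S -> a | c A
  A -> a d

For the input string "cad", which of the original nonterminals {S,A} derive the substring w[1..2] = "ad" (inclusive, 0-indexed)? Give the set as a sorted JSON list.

CNF form of G:
  S -> T2 A | a
  A -> T0 T1
  T0 -> a
  T1 -> d
  T2 -> c

CYK fill (cells [i..j] with 1 ≤ i ≤ j ≤ 2 only):
  T[1,1] 'a' = {S,T0}  orig:{S}
  T[2,2] 'd' = {T1}  orig:{}
  T[1,2] 'ad' = {A}

Original NTs in T[1,2] deriving "ad": ["A"]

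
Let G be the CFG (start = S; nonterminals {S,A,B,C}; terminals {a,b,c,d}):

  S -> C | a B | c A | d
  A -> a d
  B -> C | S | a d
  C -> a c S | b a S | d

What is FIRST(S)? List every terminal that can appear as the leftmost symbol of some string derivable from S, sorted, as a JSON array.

FIRST iteration:
iter 1:
  A via A→a d: +{a}
  B via B→a d: +{a}
  C via C→a c S: +{a}
  C via C→b a S: +{b}
  C via C→d: +{d}
  S via S→C: +{a,b,d}
  S via S→c A: +{c}
  FIRST[S]={a,b,c,d}  FIRST[A]={a}  FIRST[B]={a}  FIRST[C]={a,b,d}
iter 2:
  B via B→C: +{b,d}
  B via B→S: +{c}
  FIRST[S]={a,b,c,d}  FIRST[A]={a}  FIRST[B]={a,b,c,d}  FIRST[C]={a,b,d}
iter 3: — fixpoint
  FIRST[S]={a,b,c,d}  FIRST[A]={a}  FIRST[B]={a,b,c,d}  FIRST[C]={a,b,d}

FIRST(S) = ["a", "b", "c", "d"]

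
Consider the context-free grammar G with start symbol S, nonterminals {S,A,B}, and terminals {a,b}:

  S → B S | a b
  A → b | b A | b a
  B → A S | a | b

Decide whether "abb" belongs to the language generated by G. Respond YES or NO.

Convert to CNF:
  S -> B S | T1 T0
  A -> T0 A | T0 T1 | b
  B -> A S | a | b
  T0 -> b
  T1 -> a

CYK table (by increasing span):
  [0..0]={B,T1}  "a"  orig:{B}
  [1..1]={A,B,T0}  "b"  orig:{A,B}
  [2..2]={A,B,T0}  "b"  orig:{A,B}
  [0..1]={S}  "ab"
  [1..2]={A}  "bb"
  [0..2]=∅  "abb"

S ∉ T[0,2] ⇒ NO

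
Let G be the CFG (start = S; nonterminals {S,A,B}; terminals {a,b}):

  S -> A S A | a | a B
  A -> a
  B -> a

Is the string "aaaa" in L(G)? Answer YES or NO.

Convert to CNF:
  S -> A X1 | T0 B | a
  A -> a
  B -> a
  T0 -> a
  X1 -> S A

CYK table (by increasing span):
  cell(0,0) a: {A,B,S,T0}  orig:{A,B,S}
  cell(1,1) a: {A,B,S,T0}  orig:{A,B,S}
  cell(2,2) a: {A,B,S,T0}  orig:{A,B,S}
  cell(3,3) a: {A,B,S,T0}  orig:{A,B,S}
  cell(0,1) aa: {S,X1}  orig:{S}
  cell(1,2) aa: {S,X1}  orig:{S}
  cell(2,3) aa: {S,X1}  orig:{S}
  cell(0,2) aaa: {S,X1}  orig:{S}
  cell(1,3) aaa: {S,X1}  orig:{S}
  cell(0,3) aaaa: {S,X1}  orig:{S}

S ∈ T[0,3] ⇒ YES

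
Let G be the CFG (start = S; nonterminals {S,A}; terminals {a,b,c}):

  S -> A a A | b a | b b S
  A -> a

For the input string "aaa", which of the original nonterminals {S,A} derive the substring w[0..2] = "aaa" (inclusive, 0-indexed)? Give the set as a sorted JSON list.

Convert to CNF:
  S -> A X2 | T1 T0 | T1 X3
  A -> a
  T0 -> a
  T1 -> b
  X2 -> T0 A
  X3 -> T1 S

Fill CYK table bottom-up (cells [i..j] with 0 ≤ i ≤ j ≤ 2 only):
  T[0,0] 'a' = {A,T0}  orig:{A}
  T[1,1] 'a' = {A,T0}  orig:{A}
  T[2,2] 'a' = {A,T0}  orig:{A}
  T[0,1] 'aa' = {X2}  orig:{}
  T[1,2] 'aa' = {X2}  orig:{}
  T[0,2] 'aaa' = {S}

Original NTs in T[0,2] deriving "aaa": ["S"]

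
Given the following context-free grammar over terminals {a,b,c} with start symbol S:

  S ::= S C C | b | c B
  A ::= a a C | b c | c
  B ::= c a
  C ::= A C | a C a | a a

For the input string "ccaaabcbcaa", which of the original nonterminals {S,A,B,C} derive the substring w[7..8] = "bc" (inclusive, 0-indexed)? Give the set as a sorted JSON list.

Convert to CNF:
  S -> S X5 | T2 B | b
  A -> T0 X3 | T1 T2 | c
  B -> T2 T0
  C -> A C | T0 T0 | T0 X4
  T0 -> a
  T1 -> b
  T2 -> c
  X3 -> T0 C
  X4 -> C T0
  X5 -> C C

CYK fill (cells [i..j] with 7 ≤ i ≤ j ≤ 8 only):
  [7..7]={S,T1}  "b"  orig:{S}
  [8..8]={A,T2}  "c"  orig:{A}
  [7..8]={A}  "bc"

Original NTs in T[7,8] deriving "bc": ["A"]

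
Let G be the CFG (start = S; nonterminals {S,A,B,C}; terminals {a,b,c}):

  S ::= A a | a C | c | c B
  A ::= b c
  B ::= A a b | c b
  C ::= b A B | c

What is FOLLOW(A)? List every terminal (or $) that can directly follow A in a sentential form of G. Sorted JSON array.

FIRST iteration:
pass 1:
  A via A→b c: +{b}
  B via B→A a b: +{b}
  B via B→c b: +{c}
  C via C→b A B: +{b}
  C via C→c: +{c}
  S via S→A a: +{b}
  S via S→a C: +{a}
  S via S→c: +{c}
  FIRST[S]={a,b,c}  FIRST[A]={b}  FIRST[B]={b,c}  FIRST[C]={b,c}
pass 2: done
  FIRST[S]={a,b,c}  FIRST[A]={b}  FIRST[B]={b,c}  FIRST[C]={b,c}

FOLLOW sets:
initialize: $ ∈ FOLLOW(S)
round 1:
  B→A a b: FOLLOW(A) ⊇ FIRST(a) = {a}; new: +{a}
  C→b A B: FOLLOW(A) ⊇ FIRST(B) = {b,c}; new: +{b,c}
  S→a C: FOLLOW(C) ⊇ FOLLOW(S) ⊇ {$}; new: +{$}
  S→c B: FOLLOW(B) ⊇ FOLLOW(S) ⊇ {$}; new: +{$}
  S: {$}  A: {a,b,c}  B: {$}  C: {$}
round 2: — fixpoint
  S: {$}  A: {a,b,c}  B: {$}  C: {$}

FOLLOW(A) = ["a", "b", "c"]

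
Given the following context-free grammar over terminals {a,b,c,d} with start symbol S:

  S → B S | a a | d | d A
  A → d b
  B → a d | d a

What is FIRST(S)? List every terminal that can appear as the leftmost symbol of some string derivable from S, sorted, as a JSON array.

FIRST sets, iterate to fixpoint:
pass 1:
  A via A→d b: +{d}
  B via B→a d: +{a}
  B via B→d a: +{d}
  S via S→B S: +{a,d}
  FIRST[S]={a,d}  FIRST[A]={d}  FIRST[B]={a,d}
pass 2: — fixpoint
  FIRST[S]={a,d}  FIRST[A]={d}  FIRST[B]={a,d}

FIRST(S) = ["a", "d"]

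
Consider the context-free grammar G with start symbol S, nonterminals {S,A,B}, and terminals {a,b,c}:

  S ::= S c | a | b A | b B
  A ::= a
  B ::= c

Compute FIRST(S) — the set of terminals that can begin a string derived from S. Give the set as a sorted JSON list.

FIRST sets, iterate to fixpoint:
pass 1:
  A via A→a: +{a}
  B via B→c: +{c}
  S via S→a: +{a}
  S via S→b A: +{b}
  FIRST[S]={a,b}  FIRST[A]={a}  FIRST[B]={c}
pass 2: (stable)
  FIRST[S]={a,b}  FIRST[A]={a}  FIRST[B]={c}

FIRST(S) = ["a", "b"]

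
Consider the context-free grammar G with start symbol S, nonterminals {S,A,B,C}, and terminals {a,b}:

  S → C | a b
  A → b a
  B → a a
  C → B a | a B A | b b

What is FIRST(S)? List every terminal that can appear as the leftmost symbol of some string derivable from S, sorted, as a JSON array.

FIRST sets, iterate to fixpoint:
[1]
  A via A→b a: +{b}
  B via B→a a: +{a}
  C via C→B a: +{a}
  C via C→b b: +{b}
  S via S→C: +{a,b}
  S: {a,b}  A: {b}  B: {a}  C: {a,b}
[2] done
  S: {a,b}  A: {b}  B: {a}  C: {a,b}

FIRST(S) = ["a", "b"]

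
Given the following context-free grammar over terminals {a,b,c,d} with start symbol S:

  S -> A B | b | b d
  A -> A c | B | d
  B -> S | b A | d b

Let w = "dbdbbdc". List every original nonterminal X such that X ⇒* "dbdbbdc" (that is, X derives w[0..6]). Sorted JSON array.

Convert to CNF:
  S -> A B | T1 T2 | b
  A -> A B | A T0 | T1 A | T1 T2 | T2 T1 | b | d
  B -> A B | T1 A | T1 T2 | T2 T1 | b
  T0 -> c
  T1 -> b
  T2 -> d

Fill CYK table bottom-up, restricted to cells inside w[0..6]:
  T[0,0] 'd' = {A,T2}  orig:{A}
  T[1,1] 'b' = {A,B,S,T1}  orig:{A,B,S}
  T[2,2] 'd' = {A,T2}  orig:{A}
  T[3,3] 'b' = {A,B,S,T1}  orig:{A,B,S}
  T[4,4] 'b' = {A,B,S,T1}  orig:{A,B,S}
  T[5,5] 'd' = {A,T2}  orig:{A}
  T[6,6] 'c' = {T0}  orig:{}
  T[0,1] 'db' = {A,B,S}
  T[1,2] 'bd' = {A,B,S}
  T[2,3] 'db' = {A,B,S}
  T[3,4] 'bb' = {A,B,S}
  T[4,5] 'bd' = {A,B,S}
  T[5,6] 'dc' = {A}
  T[0,2] 'dbd' = {A,B,S}
  T[1,3] 'bdb' = {A,B,S}
  T[2,4] 'dbb' = {A,B,S}
  T[3,5] 'bbd' = {A,B,S}
  T[4,6] 'bdc' = {A,B}
  T[0,3] 'dbdb' = {A,B,S}
  T[1,4] 'bdbb' = {A,B,S}
  T[2,5] 'dbbd' = {A,B,S}
  T[3,6] 'bbdc' = {A,B,S}
  T[0,4] 'dbdbb' = {A,B,S}
  T[1,5] 'bdbbd' = {A,B,S}
  T[2,6] 'dbbdc' = {A,B,S}
  T[0,5] 'dbdbbd' = {A,B,S}
  T[1,6] 'bdbbdc' = {A,B,S}
  T[0,6] 'dbdbbdc' = {A,B,S}

Original NTs in T[0,6] deriving "dbdbbdc": ["A", "B", "S"]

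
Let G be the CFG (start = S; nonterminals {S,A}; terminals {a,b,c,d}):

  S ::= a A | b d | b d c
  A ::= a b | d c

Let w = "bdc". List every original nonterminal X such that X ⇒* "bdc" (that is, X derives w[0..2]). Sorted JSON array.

CNF form of G:
  S -> T0 A | T1 T2 | T1 X4
  A -> T0 T1 | T2 T3
  T0 -> a
  T1 -> b
  T2 -> d
  T3 -> c
  X4 -> T2 T3

Fill CYK table bottom-up — only the sub-triangle for w[0..2]:
  T[0,0] 'b' = {T1}  orig:{}
  T[1,1] 'd' = {T2}  orig:{}
  T[2,2] 'c' = {T3}  orig:{}
  T[0,1] 'bd' = {S}
  T[1,2] 'dc' = {A,X4}  orig:{A}
  T[0,2] 'bdc' = {S}

Original NTs in T[0,2] deriving "bdc": ["S"]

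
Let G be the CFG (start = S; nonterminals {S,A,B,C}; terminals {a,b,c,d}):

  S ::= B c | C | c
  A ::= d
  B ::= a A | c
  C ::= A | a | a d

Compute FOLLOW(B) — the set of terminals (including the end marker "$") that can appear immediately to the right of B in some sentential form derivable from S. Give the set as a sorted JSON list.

FIRST sets, iterate to fixpoint:
[1]
  A via A→d: +{d}
  B via B→a A: +{a}
  B via B→c: +{c}
  C via C→A: +{d}
  C via C→a: +{a}
  S via S→B c: +{a,c}
  S via S→C: +{d}
  FIRST[S]={a,c,d}  FIRST[A]={d}  FIRST[B]={a,c}  FIRST[C]={a,d}
[2] (stable)
  FIRST[S]={a,c,d}  FIRST[A]={d}  FIRST[B]={a,c}  FIRST[C]={a,d}

FOLLOW iteration:
FOLLOW(S) := {$}
round 1:
  S→B c: FOLLOW(B) ⊇ FIRST(c) = {c}; new: +{c}
  S→C: FOLLOW(C) ⊇ FOLLOW(S) ⊇ {$}; new: +{$}
  S: {$}  A: {}  B: {c}  C: {$}
round 2:
  B→a A: FOLLOW(A) ⊇ FOLLOW(B) ⊇ {c}; new: +{c}
  C→A: FOLLOW(A) ⊇ FOLLOW(C) ⊇ {$}; new: +{$}
  S: {$}  A: {$,c}  B: {c}  C: {$}
round 3: — fixpoint
  S: {$}  A: {$,c}  B: {c}  C: {$}

FOLLOW(B) = ["c"]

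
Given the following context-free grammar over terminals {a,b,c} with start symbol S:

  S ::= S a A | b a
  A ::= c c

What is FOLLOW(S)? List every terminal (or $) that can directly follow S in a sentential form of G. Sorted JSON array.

Compute FIRST by fixpoint:
[1]
  A via A→c c: +{c}
  S via S→b a: +{b}
  FIRST(S)={b}  FIRST(A)={c}
[2] done
  FIRST(S)={b}  FIRST(A)={c}

Compute FOLLOW by fixpoint:
initialize: $ ∈ FOLLOW(S)
[1]
  S→S a A: FOLLOW(S) ⊇ FIRST(a) = {a}; new: +{a}
  S→S a A: FOLLOW(A) ⊇ FOLLOW(S) ⊇ {$,a}; new: +{$,a}
  FOLLOW[S]={$,a}  FOLLOW[A]={$,a}
[2] (no change)
  FOLLOW[S]={$,a}  FOLLOW[A]={$,a}

FOLLOW(S) = ["$", "a"]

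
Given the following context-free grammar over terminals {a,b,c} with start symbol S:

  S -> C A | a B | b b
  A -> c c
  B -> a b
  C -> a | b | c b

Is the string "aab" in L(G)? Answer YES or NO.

CNF form of G:
  S -> C A | T1 B | T2 T2
  A -> T0 T0
  B -> T1 T2
  C -> T0 T2 | a | b
  T0 -> c
  T1 -> a
  T2 -> b

Fill CYK table bottom-up:
  [0..0]={C,T1}  "a"  orig:{C}
  [1..1]={C,T1}  "a"  orig:{C}
  [2..2]={C,T2}  "b"  orig:{C}
  [0..1]=∅  "aa"
  [1..2]={B}  "ab"
  [0..2]={S}  "aab"

S ∈ T[0,2] ⇒ YES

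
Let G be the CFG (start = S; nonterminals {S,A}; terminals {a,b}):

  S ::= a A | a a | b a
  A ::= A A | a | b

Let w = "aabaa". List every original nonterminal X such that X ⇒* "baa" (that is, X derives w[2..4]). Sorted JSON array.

Convert to CNF:
  S -> T0 A | T0 T0 | T1 T0
  A -> A A | a | b
  T0 -> a
  T1 -> b

Fill CYK table bottom-up (cells [i..j] with 2 ≤ i ≤ j ≤ 4 only):
  cell(2,2) b: {A,T1}  orig:{A}
  cell(3,3) a: {A,T0}  orig:{A}
  cell(4,4) a: {A,T0}  orig:{A}
  cell(2,3) ba: {A,S}
  cell(3,4) aa: {A,S}
  cell(2,4) baa: {A}

Original NTs in T[2,4] deriving "baa": ["A"]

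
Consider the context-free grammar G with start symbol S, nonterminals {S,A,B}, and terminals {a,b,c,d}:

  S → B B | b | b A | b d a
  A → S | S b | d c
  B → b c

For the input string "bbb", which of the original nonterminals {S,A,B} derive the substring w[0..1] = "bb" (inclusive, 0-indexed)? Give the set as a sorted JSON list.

Convert to CNF:
  S -> B B | T0 A | T0 X5 | b
  A -> B B | S T0 | T0 A | T0 X4 | T1 T3 | b
  B -> T0 T3
  T0 -> b
  T1 -> d
  T2 -> a
  T3 -> c
  X4 -> T1 T2
  X5 -> T1 T2

Fill CYK table bottom-up — only the sub-triangle for w[0..1]:
  [0..0]={A,S,T0}  "b"  orig:{A,S}
  [1..1]={A,S,T0}  "b"  orig:{A,S}
  [0..1]={A,S}  "bb"

Original NTs in T[0,1] deriving "bb": ["A", "S"]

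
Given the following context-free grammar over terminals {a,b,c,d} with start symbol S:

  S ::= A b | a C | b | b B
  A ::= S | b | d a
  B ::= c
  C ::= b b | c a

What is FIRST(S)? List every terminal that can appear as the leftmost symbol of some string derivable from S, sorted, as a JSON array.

FIRST sets, iterate to fixpoint:
iter 1:
  A via A→b: +{b}
  A via A→d a: +{d}
  B via B→c: +{c}
  C via C→b b: +{b}
  C via C→c a: +{c}
  S via S→A b: +{b,d}
  S via S→a C: +{a}
  FIRST[S]={a,b,d}  FIRST[A]={b,d}  FIRST[B]={c}  FIRST[C]={b,c}
iter 2:
  A via A→S: +{a}
  FIRST[S]={a,b,d}  FIRST[A]={a,b,d}  FIRST[B]={c}  FIRST[C]={b,c}
iter 3: — fixpoint
  FIRST[S]={a,b,d}  FIRST[A]={a,b,d}  FIRST[B]={c}  FIRST[C]={b,c}

FIRST(S) = ["a", "b", "d"]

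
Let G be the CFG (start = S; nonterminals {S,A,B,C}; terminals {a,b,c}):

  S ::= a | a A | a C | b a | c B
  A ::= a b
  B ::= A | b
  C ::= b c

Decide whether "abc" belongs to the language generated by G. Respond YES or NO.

CNF form of G:
  S -> T0 A | T0 C | T1 T0 | T2 B | a
  A -> T0 T1
  B -> T0 T1 | b
  C -> T1 T2
  T0 -> a
  T1 -> b
  T2 -> c

Fill CYK table bottom-up:
  cell(0,0) a: {S,T0}  orig:{S}
  cell(1,1) b: {B,T1}  orig:{B}
  cell(2,2) c: {T2}  orig:{}
  cell(0,1) ab: {A,B}
  cell(1,2) bc: {C}
  cell(0,2) abc: {S}

S ∈ T[0,2] ⇒ YES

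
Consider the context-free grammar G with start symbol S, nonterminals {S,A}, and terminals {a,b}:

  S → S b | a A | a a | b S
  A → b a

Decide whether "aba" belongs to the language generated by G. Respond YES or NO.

Convert to CNF:
  S -> S T0 | T0 S | T1 A | T1 T1
  A -> T0 T1
  T0 -> b
  T1 -> a

CYK table (by increasing span):
  [0..0]={T1}  "a"  orig:{}
  [1..1]={T0}  "b"  orig:{}
  [2..2]={T1}  "a"  orig:{}
  [0..1]=∅  "ab"
  [1..2]={A}  "ba"
  [0..2]={S}  "aba"

S ∈ T[0,2] ⇒ YES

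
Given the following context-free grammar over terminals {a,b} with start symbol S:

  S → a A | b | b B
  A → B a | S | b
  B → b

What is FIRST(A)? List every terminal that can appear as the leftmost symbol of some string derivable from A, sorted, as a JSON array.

Compute FIRST by fixpoint:
[1]
  A via A→b: +{b}
  B via B→b: +{b}
  S via S→a A: +{a}
  S via S→b: +{b}
  FIRST(S)={a,b}  FIRST(A)={b}  FIRST(B)={b}
[2]
  A via A→S: +{a}
  FIRST(S)={a,b}  FIRST(A)={a,b}  FIRST(B)={b}
[3] done
  FIRST(S)={a,b}  FIRST(A)={a,b}  FIRST(B)={b}

FIRST(A) = ["a", "b"]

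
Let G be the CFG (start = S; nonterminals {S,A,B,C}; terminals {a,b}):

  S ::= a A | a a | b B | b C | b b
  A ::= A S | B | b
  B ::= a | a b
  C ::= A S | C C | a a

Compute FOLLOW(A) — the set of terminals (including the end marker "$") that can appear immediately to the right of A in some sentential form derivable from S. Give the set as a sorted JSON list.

FIRST iteration:
round 1:
  A via A→b: +{b}
  B via B→a: +{a}
  C via C→A S: +{b}
  C via C→a a: +{a}
  S via S→a A: +{a}
  S via S→b B: +{b}
  FIRST(S)={a,b}  FIRST(A)={b}  FIRST(B)={a}  FIRST(C)={a,b}
round 2:
  A via A→B: +{a}
  FIRST(S)={a,b}  FIRST(A)={a,b}  FIRST(B)={a}  FIRST(C)={a,b}
round 3: done
  FIRST(S)={a,b}  FIRST(A)={a,b}  FIRST(B)={a}  FIRST(C)={a,b}

Compute FOLLOW by fixpoint:
seed FOLLOW(S) with $
[1]
  A→A S: FOLLOW(A) ⊇ FIRST(S) = {a,b}; new: +{a,b}
  A→A S: FOLLOW(S) ⊇ FOLLOW(A) ⊇ {a,b}; new: +{a,b}
  A→B: FOLLOW(B) ⊇ FOLLOW(A) ⊇ {a,b}; new: +{a,b}
  C→C C: FOLLOW(C) ⊇ FIRST(C) = {a,b}; new: +{a,b}
  S→a A: FOLLOW(A) ⊇ FOLLOW(S) ⊇ {$,a,b}; new: +{$}
  S→b B: FOLLOW(B) ⊇ FOLLOW(S) ⊇ {$,a,b}; new: +{$}
  S→b C: FOLLOW(C) ⊇ FOLLOW(S) ⊇ {$,a,b}; new: +{$}
  FOLLOW(S)={$,a,b}  FOLLOW(A)={$,a,b}  FOLLOW(B)={$,a,b}  FOLLOW(C)={$,a,b}
[2] (stable)
  FOLLOW(S)={$,a,b}  FOLLOW(A)={$,a,b}  FOLLOW(B)={$,a,b}  FOLLOW(C)={$,a,b}

FOLLOW(A) = ["$", "a", "b"]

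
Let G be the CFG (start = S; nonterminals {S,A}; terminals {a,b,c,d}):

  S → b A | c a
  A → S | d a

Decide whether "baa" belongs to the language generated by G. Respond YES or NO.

CNF form of G:
  S -> T0 A | T1 T2
  A -> T0 A | T1 T2 | T3 T2
  T0 -> b
  T1 -> c
  T2 -> a
  T3 -> d

CYK fill:
  [0..0]={T0}  "b"  orig:{}
  [1..1]={T2}  "a"  orig:{}
  [2..2]={T2}  "a"  orig:{}
  [0..1]=∅  "ba"
  [1..2]=∅  "aa"
  [0..2]=∅  "baa"

S ∉ T[0,2] ⇒ NO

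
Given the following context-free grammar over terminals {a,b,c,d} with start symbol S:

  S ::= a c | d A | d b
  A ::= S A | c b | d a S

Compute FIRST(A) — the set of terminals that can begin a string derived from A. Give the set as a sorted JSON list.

Compute FIRST by fixpoint:
[1]
  A via A→c b: +{c}
  A via A→d a S: +{d}
  S via S→a c: +{a}
  S via S→d A: +{d}
  S: {a,d}  A: {c,d}
[2]
  A via A→S A: +{a}
  S: {a,d}  A: {a,c,d}
[3] (no change)
  S: {a,d}  A: {a,c,d}

FIRST(A) = ["a", "c", "d"]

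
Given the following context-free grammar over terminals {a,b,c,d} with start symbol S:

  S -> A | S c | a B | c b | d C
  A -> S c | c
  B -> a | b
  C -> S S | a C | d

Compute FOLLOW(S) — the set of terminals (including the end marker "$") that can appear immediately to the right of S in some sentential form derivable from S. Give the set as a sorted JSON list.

Compute FIRST by fixpoint:
pass 1:
  A via A→c: +{c}
  B via B→a: +{a}
  B via B→b: +{b}
  C via C→a C: +{a}
  C via C→d: +{d}
  S via S→A: +{c}
  S via S→a B: +{a}
  S via S→d C: +{d}
  S: {a,c,d}  A: {c}  B: {a,b}  C: {a,d}
pass 2:
  A via A→S c: +{a,d}
  C via C→S S: +{c}
  S: {a,c,d}  A: {a,c,d}  B: {a,b}  C: {a,c,d}
pass 3: (stable)
  S: {a,c,d}  A: {a,c,d}  B: {a,b}  C: {a,c,d}

FOLLOW sets:
FOLLOW(S) := {$}
round 1:
  A→S c: FOLLOW(S) ⊇ FIRST(c) = {c}; new: +{c}
  C→S S: FOLLOW(S) ⊇ FIRST(S) = {a,c,d}; new: +{a,d}
  S→A: FOLLOW(A) ⊇ FOLLOW(S) ⊇ {$,a,c,d}; new: +{$,a,c,d}
  S→a B: FOLLOW(B) ⊇ FOLLOW(S) ⊇ {$,a,c,d}; new: +{$,a,c,d}
  S→d C: FOLLOW(C) ⊇ FOLLOW(S) ⊇ {$,a,c,d}; new: +{$,a,c,d}
  FOLLOW[S]={$,a,c,d}  FOLLOW[A]={$,a,c,d}  FOLLOW[B]={$,a,c,d}  FOLLOW[C]={$,a,c,d}
round 2: done
  FOLLOW[S]={$,a,c,d}  FOLLOW[A]={$,a,c,d}  FOLLOW[B]={$,a,c,d}  FOLLOW[C]={$,a,c,d}

FOLLOW(S) = ["$", "a", "c", "d"]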